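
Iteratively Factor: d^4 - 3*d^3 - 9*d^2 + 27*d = (d + 3)*(d^3 - 6*d^2 + 9*d) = d*(d + 3)*(d^2 - 6*d + 9) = d*(d - 3)*(d + 3)*(d - 3)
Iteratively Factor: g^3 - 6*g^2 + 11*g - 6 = (g - 3)*(g^2 - 3*g + 2) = (g - 3)*(g - 2)*(g - 1)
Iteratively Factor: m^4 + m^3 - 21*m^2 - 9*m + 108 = (m + 4)*(m^3 - 3*m^2 - 9*m + 27) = (m - 3)*(m + 4)*(m^2 - 9) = (m - 3)*(m + 3)*(m + 4)*(m - 3)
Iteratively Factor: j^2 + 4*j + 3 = (j + 1)*(j + 3)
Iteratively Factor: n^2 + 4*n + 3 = (n + 1)*(n + 3)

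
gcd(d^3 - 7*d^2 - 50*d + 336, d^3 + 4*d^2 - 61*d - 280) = d^2 - d - 56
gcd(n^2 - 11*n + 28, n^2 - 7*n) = n - 7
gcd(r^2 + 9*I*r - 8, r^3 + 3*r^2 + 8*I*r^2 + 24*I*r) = r + 8*I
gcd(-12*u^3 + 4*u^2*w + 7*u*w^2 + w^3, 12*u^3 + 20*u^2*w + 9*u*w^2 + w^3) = 12*u^2 + 8*u*w + w^2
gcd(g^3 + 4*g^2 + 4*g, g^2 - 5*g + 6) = 1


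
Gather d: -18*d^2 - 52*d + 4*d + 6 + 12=-18*d^2 - 48*d + 18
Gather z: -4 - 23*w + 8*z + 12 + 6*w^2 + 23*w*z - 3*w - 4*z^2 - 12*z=6*w^2 - 26*w - 4*z^2 + z*(23*w - 4) + 8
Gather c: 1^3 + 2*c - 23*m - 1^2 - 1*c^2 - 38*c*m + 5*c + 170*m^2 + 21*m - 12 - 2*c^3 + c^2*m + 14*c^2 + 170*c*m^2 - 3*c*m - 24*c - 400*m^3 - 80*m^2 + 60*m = -2*c^3 + c^2*(m + 13) + c*(170*m^2 - 41*m - 17) - 400*m^3 + 90*m^2 + 58*m - 12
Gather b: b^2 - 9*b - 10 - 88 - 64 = b^2 - 9*b - 162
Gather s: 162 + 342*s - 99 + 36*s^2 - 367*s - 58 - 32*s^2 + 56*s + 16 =4*s^2 + 31*s + 21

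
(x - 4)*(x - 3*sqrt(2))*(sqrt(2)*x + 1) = sqrt(2)*x^3 - 4*sqrt(2)*x^2 - 5*x^2 - 3*sqrt(2)*x + 20*x + 12*sqrt(2)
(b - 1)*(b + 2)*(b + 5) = b^3 + 6*b^2 + 3*b - 10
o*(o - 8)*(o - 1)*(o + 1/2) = o^4 - 17*o^3/2 + 7*o^2/2 + 4*o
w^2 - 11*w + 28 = (w - 7)*(w - 4)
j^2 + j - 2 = (j - 1)*(j + 2)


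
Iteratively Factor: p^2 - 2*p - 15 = (p + 3)*(p - 5)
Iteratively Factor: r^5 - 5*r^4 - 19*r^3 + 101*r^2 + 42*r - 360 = (r + 2)*(r^4 - 7*r^3 - 5*r^2 + 111*r - 180) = (r - 3)*(r + 2)*(r^3 - 4*r^2 - 17*r + 60) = (r - 3)*(r + 2)*(r + 4)*(r^2 - 8*r + 15) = (r - 3)^2*(r + 2)*(r + 4)*(r - 5)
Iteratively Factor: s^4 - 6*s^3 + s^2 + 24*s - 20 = (s - 5)*(s^3 - s^2 - 4*s + 4) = (s - 5)*(s - 1)*(s^2 - 4) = (s - 5)*(s - 1)*(s + 2)*(s - 2)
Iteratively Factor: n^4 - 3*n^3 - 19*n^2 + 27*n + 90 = (n - 3)*(n^3 - 19*n - 30) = (n - 3)*(n + 3)*(n^2 - 3*n - 10) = (n - 5)*(n - 3)*(n + 3)*(n + 2)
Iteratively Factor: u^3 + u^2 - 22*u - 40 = (u + 2)*(u^2 - u - 20) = (u + 2)*(u + 4)*(u - 5)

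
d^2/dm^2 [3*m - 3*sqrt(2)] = 0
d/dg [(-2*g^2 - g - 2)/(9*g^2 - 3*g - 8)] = (15*g^2 + 68*g + 2)/(81*g^4 - 54*g^3 - 135*g^2 + 48*g + 64)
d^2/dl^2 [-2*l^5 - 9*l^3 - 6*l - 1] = -40*l^3 - 54*l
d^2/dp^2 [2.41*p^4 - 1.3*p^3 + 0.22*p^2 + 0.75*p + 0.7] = 28.92*p^2 - 7.8*p + 0.44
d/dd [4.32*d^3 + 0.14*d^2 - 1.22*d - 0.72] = 12.96*d^2 + 0.28*d - 1.22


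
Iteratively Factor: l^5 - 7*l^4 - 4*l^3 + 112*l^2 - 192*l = (l - 3)*(l^4 - 4*l^3 - 16*l^2 + 64*l) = (l - 3)*(l + 4)*(l^3 - 8*l^2 + 16*l) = (l - 4)*(l - 3)*(l + 4)*(l^2 - 4*l) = l*(l - 4)*(l - 3)*(l + 4)*(l - 4)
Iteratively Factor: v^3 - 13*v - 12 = (v + 1)*(v^2 - v - 12) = (v - 4)*(v + 1)*(v + 3)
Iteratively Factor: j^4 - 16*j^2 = (j - 4)*(j^3 + 4*j^2) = j*(j - 4)*(j^2 + 4*j) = j^2*(j - 4)*(j + 4)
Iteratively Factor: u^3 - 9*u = (u + 3)*(u^2 - 3*u) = u*(u + 3)*(u - 3)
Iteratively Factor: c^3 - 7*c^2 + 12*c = (c)*(c^2 - 7*c + 12) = c*(c - 4)*(c - 3)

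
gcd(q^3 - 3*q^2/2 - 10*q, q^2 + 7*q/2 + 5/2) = q + 5/2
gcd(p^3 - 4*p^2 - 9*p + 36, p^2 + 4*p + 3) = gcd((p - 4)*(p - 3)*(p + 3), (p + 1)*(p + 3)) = p + 3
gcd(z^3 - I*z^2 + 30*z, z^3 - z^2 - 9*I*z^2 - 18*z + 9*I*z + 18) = z - 6*I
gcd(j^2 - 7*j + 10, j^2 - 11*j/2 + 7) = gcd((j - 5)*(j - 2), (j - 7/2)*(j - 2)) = j - 2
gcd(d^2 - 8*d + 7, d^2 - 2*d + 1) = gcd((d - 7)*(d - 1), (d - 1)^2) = d - 1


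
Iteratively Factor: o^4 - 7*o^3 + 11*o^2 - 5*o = (o - 5)*(o^3 - 2*o^2 + o) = (o - 5)*(o - 1)*(o^2 - o) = (o - 5)*(o - 1)^2*(o)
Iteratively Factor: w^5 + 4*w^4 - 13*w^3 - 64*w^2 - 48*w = (w - 4)*(w^4 + 8*w^3 + 19*w^2 + 12*w) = (w - 4)*(w + 1)*(w^3 + 7*w^2 + 12*w) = w*(w - 4)*(w + 1)*(w^2 + 7*w + 12) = w*(w - 4)*(w + 1)*(w + 3)*(w + 4)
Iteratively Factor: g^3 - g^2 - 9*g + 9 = (g + 3)*(g^2 - 4*g + 3) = (g - 1)*(g + 3)*(g - 3)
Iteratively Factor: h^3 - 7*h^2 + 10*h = (h)*(h^2 - 7*h + 10) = h*(h - 5)*(h - 2)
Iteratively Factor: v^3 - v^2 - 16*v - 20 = (v - 5)*(v^2 + 4*v + 4) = (v - 5)*(v + 2)*(v + 2)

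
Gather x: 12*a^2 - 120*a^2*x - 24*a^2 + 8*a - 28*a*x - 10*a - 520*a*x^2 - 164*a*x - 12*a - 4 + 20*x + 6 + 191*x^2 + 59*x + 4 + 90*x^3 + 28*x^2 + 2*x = -12*a^2 - 14*a + 90*x^3 + x^2*(219 - 520*a) + x*(-120*a^2 - 192*a + 81) + 6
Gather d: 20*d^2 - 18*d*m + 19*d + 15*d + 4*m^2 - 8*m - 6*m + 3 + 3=20*d^2 + d*(34 - 18*m) + 4*m^2 - 14*m + 6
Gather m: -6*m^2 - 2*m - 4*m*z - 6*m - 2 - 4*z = -6*m^2 + m*(-4*z - 8) - 4*z - 2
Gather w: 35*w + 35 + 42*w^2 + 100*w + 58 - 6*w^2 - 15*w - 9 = 36*w^2 + 120*w + 84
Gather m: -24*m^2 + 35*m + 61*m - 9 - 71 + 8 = -24*m^2 + 96*m - 72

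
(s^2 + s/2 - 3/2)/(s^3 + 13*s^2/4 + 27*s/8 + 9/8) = 4*(s - 1)/(4*s^2 + 7*s + 3)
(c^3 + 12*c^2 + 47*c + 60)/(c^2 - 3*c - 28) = (c^2 + 8*c + 15)/(c - 7)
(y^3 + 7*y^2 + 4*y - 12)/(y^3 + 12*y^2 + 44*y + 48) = (y - 1)/(y + 4)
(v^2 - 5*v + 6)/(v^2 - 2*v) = (v - 3)/v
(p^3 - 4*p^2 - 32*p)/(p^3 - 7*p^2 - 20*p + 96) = p/(p - 3)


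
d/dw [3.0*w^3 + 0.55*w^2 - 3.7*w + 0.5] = 9.0*w^2 + 1.1*w - 3.7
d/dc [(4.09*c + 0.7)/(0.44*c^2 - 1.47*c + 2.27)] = (-1.7996*c^2 - 0.616*c + 10.3133)/(0.1936*c^4 - 1.2936*c^3 + 4.1585*c^2 - 6.6738*c + 5.1529)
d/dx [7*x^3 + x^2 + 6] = x*(21*x + 2)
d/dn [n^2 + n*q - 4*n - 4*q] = 2*n + q - 4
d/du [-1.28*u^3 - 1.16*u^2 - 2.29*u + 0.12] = -3.84*u^2 - 2.32*u - 2.29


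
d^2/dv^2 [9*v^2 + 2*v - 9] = 18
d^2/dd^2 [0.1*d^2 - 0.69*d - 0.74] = 0.200000000000000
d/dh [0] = 0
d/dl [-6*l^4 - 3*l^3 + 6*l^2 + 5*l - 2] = -24*l^3 - 9*l^2 + 12*l + 5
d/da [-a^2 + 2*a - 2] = 2 - 2*a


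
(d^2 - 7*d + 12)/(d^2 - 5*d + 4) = (d - 3)/(d - 1)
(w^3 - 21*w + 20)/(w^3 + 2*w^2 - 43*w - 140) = (w^2 - 5*w + 4)/(w^2 - 3*w - 28)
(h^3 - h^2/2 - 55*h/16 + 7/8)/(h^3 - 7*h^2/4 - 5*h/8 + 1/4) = (4*h + 7)/(2*(2*h + 1))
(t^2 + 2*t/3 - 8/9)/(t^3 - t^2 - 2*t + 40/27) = 3/(3*t - 5)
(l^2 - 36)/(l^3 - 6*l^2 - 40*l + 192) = (l - 6)/(l^2 - 12*l + 32)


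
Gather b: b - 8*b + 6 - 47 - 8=-7*b - 49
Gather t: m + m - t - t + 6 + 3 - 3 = 2*m - 2*t + 6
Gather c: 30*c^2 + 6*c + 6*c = 30*c^2 + 12*c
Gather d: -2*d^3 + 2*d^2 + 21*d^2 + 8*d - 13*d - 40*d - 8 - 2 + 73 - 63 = -2*d^3 + 23*d^2 - 45*d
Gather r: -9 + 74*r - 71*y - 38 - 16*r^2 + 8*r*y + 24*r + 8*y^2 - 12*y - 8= -16*r^2 + r*(8*y + 98) + 8*y^2 - 83*y - 55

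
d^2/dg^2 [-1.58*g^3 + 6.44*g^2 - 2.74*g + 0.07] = 12.88 - 9.48*g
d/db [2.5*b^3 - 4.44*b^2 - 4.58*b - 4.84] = 7.5*b^2 - 8.88*b - 4.58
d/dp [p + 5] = 1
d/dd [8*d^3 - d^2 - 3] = 2*d*(12*d - 1)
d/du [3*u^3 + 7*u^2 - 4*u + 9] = 9*u^2 + 14*u - 4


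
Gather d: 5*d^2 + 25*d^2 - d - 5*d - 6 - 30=30*d^2 - 6*d - 36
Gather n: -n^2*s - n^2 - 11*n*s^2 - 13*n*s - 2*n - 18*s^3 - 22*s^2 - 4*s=n^2*(-s - 1) + n*(-11*s^2 - 13*s - 2) - 18*s^3 - 22*s^2 - 4*s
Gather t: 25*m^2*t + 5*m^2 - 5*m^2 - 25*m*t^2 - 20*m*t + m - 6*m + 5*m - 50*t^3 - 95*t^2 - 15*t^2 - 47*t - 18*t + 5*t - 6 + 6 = -50*t^3 + t^2*(-25*m - 110) + t*(25*m^2 - 20*m - 60)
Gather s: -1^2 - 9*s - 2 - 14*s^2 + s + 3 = -14*s^2 - 8*s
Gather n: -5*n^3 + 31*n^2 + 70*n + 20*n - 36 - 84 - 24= -5*n^3 + 31*n^2 + 90*n - 144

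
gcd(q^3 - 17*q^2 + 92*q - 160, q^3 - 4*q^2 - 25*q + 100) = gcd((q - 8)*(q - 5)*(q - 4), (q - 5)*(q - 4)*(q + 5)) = q^2 - 9*q + 20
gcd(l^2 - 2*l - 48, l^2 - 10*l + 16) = l - 8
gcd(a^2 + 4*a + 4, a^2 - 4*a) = 1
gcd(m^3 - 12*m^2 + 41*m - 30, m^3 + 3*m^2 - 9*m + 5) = m - 1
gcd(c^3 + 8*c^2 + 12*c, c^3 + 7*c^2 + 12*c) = c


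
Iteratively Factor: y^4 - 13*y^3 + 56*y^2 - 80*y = (y - 4)*(y^3 - 9*y^2 + 20*y) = y*(y - 4)*(y^2 - 9*y + 20) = y*(y - 5)*(y - 4)*(y - 4)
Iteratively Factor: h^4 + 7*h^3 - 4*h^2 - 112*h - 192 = (h - 4)*(h^3 + 11*h^2 + 40*h + 48) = (h - 4)*(h + 3)*(h^2 + 8*h + 16) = (h - 4)*(h + 3)*(h + 4)*(h + 4)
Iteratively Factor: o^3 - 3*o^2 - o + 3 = (o - 1)*(o^2 - 2*o - 3) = (o - 3)*(o - 1)*(o + 1)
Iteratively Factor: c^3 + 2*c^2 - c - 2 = (c + 2)*(c^2 - 1) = (c - 1)*(c + 2)*(c + 1)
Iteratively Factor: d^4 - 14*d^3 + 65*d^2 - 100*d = (d - 5)*(d^3 - 9*d^2 + 20*d) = (d - 5)*(d - 4)*(d^2 - 5*d) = d*(d - 5)*(d - 4)*(d - 5)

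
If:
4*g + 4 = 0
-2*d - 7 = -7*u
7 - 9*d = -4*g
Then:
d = 1/3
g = -1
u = 23/21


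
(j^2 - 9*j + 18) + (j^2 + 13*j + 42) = 2*j^2 + 4*j + 60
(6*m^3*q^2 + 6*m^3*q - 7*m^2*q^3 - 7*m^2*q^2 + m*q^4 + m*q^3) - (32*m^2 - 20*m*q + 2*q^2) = 6*m^3*q^2 + 6*m^3*q - 7*m^2*q^3 - 7*m^2*q^2 - 32*m^2 + m*q^4 + m*q^3 + 20*m*q - 2*q^2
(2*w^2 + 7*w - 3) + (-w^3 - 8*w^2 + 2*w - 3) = -w^3 - 6*w^2 + 9*w - 6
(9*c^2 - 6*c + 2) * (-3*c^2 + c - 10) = -27*c^4 + 27*c^3 - 102*c^2 + 62*c - 20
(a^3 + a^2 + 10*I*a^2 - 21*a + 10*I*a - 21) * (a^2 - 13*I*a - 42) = a^5 + a^4 - 3*I*a^4 + 67*a^3 - 3*I*a^3 + 67*a^2 - 147*I*a^2 + 882*a - 147*I*a + 882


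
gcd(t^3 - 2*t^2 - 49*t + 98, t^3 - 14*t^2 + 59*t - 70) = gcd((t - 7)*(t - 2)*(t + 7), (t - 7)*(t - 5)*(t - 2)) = t^2 - 9*t + 14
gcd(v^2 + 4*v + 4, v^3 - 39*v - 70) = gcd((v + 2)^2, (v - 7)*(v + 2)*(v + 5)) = v + 2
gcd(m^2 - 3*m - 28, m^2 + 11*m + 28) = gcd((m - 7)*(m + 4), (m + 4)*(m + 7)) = m + 4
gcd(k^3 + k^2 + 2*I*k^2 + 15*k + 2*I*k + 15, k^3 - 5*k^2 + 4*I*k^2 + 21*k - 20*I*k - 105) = k - 3*I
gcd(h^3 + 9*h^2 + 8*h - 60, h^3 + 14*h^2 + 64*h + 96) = h + 6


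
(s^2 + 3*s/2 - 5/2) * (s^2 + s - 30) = s^4 + 5*s^3/2 - 31*s^2 - 95*s/2 + 75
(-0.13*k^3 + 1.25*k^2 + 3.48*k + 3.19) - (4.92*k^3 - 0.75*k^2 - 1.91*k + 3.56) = -5.05*k^3 + 2.0*k^2 + 5.39*k - 0.37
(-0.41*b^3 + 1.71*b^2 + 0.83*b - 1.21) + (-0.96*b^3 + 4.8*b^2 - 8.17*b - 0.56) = -1.37*b^3 + 6.51*b^2 - 7.34*b - 1.77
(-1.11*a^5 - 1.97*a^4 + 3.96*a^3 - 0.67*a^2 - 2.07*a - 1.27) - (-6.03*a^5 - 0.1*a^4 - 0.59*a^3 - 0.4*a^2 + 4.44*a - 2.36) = 4.92*a^5 - 1.87*a^4 + 4.55*a^3 - 0.27*a^2 - 6.51*a + 1.09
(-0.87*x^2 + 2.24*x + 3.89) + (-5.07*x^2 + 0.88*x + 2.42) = -5.94*x^2 + 3.12*x + 6.31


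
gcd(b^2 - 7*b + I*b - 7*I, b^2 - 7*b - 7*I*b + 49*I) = b - 7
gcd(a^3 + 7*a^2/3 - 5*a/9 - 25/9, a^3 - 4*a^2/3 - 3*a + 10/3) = a^2 + 2*a/3 - 5/3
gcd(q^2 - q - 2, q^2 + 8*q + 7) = q + 1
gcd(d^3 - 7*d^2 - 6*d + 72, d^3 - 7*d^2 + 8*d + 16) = d - 4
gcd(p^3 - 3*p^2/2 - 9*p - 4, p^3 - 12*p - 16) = p^2 - 2*p - 8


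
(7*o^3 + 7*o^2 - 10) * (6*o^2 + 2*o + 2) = 42*o^5 + 56*o^4 + 28*o^3 - 46*o^2 - 20*o - 20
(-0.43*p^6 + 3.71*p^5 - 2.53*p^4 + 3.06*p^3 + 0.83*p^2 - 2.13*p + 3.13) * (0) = 0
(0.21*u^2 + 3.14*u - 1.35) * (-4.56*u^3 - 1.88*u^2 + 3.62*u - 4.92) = -0.9576*u^5 - 14.7132*u^4 + 1.013*u^3 + 12.8716*u^2 - 20.3358*u + 6.642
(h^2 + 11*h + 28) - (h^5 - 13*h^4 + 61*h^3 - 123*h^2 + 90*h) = -h^5 + 13*h^4 - 61*h^3 + 124*h^2 - 79*h + 28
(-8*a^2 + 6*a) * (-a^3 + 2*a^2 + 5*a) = 8*a^5 - 22*a^4 - 28*a^3 + 30*a^2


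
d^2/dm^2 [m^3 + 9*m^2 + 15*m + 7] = 6*m + 18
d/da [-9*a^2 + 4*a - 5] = 4 - 18*a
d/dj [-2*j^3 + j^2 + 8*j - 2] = -6*j^2 + 2*j + 8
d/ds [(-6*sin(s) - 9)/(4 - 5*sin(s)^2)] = 6*(-15*sin(s) + 5*cos(s)^2 - 9)*cos(s)/(5*sin(s)^2 - 4)^2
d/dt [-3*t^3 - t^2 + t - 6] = -9*t^2 - 2*t + 1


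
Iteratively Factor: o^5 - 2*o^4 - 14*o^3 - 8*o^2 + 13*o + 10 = (o - 1)*(o^4 - o^3 - 15*o^2 - 23*o - 10) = (o - 1)*(o + 2)*(o^3 - 3*o^2 - 9*o - 5) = (o - 1)*(o + 1)*(o + 2)*(o^2 - 4*o - 5) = (o - 5)*(o - 1)*(o + 1)*(o + 2)*(o + 1)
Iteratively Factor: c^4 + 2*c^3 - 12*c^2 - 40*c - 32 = (c + 2)*(c^3 - 12*c - 16) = (c + 2)^2*(c^2 - 2*c - 8) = (c + 2)^3*(c - 4)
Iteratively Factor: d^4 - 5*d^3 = (d)*(d^3 - 5*d^2) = d^2*(d^2 - 5*d) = d^2*(d - 5)*(d)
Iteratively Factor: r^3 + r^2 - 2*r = (r + 2)*(r^2 - r) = r*(r + 2)*(r - 1)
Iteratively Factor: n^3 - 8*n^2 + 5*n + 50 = (n - 5)*(n^2 - 3*n - 10) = (n - 5)^2*(n + 2)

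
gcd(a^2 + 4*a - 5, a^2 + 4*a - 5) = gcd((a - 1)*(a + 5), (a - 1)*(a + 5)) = a^2 + 4*a - 5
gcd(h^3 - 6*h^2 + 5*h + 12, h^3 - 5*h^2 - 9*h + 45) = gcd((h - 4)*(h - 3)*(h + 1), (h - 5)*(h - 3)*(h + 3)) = h - 3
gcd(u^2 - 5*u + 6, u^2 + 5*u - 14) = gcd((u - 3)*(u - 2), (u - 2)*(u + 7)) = u - 2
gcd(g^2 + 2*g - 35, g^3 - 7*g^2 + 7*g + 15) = g - 5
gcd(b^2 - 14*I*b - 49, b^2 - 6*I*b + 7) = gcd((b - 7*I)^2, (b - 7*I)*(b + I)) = b - 7*I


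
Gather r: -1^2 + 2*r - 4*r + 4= 3 - 2*r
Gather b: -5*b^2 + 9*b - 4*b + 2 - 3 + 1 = -5*b^2 + 5*b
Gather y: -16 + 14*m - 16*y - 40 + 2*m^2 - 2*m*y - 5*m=2*m^2 + 9*m + y*(-2*m - 16) - 56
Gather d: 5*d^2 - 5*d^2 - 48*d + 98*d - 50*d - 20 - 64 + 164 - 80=0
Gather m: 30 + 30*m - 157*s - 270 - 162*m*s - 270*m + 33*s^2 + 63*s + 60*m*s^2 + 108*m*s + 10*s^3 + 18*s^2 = m*(60*s^2 - 54*s - 240) + 10*s^3 + 51*s^2 - 94*s - 240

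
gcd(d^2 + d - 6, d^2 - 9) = d + 3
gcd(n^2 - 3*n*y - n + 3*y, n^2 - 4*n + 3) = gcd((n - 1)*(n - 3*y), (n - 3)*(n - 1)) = n - 1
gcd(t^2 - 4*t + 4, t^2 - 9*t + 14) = t - 2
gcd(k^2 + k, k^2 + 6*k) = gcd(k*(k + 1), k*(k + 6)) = k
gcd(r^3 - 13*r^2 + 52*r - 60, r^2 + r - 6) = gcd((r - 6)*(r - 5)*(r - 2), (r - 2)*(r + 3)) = r - 2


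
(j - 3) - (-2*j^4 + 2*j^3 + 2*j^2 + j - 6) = 2*j^4 - 2*j^3 - 2*j^2 + 3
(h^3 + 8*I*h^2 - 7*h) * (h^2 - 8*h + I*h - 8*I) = h^5 - 8*h^4 + 9*I*h^4 - 15*h^3 - 72*I*h^3 + 120*h^2 - 7*I*h^2 + 56*I*h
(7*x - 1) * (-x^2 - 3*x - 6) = -7*x^3 - 20*x^2 - 39*x + 6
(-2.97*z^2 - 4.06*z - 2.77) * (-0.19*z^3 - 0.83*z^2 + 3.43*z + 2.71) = 0.5643*z^5 + 3.2365*z^4 - 6.291*z^3 - 19.6754*z^2 - 20.5037*z - 7.5067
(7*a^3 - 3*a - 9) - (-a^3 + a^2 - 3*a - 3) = 8*a^3 - a^2 - 6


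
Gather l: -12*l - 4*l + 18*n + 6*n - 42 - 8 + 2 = -16*l + 24*n - 48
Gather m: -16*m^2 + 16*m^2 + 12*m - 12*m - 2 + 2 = 0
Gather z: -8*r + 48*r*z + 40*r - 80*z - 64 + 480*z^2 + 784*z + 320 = 32*r + 480*z^2 + z*(48*r + 704) + 256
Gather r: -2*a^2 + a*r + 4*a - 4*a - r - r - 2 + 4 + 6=-2*a^2 + r*(a - 2) + 8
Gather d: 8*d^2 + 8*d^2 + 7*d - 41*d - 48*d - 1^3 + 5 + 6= 16*d^2 - 82*d + 10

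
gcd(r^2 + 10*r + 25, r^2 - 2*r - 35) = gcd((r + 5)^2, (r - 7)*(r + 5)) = r + 5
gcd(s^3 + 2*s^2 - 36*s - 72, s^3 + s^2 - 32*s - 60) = s^2 - 4*s - 12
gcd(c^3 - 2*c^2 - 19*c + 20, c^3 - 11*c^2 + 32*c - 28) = 1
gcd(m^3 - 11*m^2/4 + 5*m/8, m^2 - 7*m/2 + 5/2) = m - 5/2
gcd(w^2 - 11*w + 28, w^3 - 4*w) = 1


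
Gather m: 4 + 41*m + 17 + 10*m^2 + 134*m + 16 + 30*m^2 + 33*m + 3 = 40*m^2 + 208*m + 40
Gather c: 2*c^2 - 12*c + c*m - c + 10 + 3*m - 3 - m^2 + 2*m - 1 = 2*c^2 + c*(m - 13) - m^2 + 5*m + 6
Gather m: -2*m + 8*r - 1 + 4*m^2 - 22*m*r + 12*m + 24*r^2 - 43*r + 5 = 4*m^2 + m*(10 - 22*r) + 24*r^2 - 35*r + 4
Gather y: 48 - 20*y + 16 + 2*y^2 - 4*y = 2*y^2 - 24*y + 64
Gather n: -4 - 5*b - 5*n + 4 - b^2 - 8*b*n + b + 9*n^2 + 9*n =-b^2 - 4*b + 9*n^2 + n*(4 - 8*b)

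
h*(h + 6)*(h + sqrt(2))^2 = h^4 + 2*sqrt(2)*h^3 + 6*h^3 + 2*h^2 + 12*sqrt(2)*h^2 + 12*h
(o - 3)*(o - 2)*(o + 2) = o^3 - 3*o^2 - 4*o + 12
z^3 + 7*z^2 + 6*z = z*(z + 1)*(z + 6)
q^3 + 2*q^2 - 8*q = q*(q - 2)*(q + 4)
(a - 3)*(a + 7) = a^2 + 4*a - 21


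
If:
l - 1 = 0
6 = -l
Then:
No Solution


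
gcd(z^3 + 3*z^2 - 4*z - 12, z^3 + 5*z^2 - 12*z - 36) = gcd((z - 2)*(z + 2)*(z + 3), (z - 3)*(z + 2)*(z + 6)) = z + 2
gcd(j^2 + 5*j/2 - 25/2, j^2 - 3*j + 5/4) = j - 5/2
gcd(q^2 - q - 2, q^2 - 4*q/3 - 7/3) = q + 1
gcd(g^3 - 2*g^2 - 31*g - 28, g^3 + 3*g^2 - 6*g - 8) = g^2 + 5*g + 4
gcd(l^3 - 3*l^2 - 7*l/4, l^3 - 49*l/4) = l^2 - 7*l/2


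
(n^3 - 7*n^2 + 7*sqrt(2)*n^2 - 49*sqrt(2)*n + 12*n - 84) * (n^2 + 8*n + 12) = n^5 + n^4 + 7*sqrt(2)*n^4 - 32*n^3 + 7*sqrt(2)*n^3 - 308*sqrt(2)*n^2 - 72*n^2 - 588*sqrt(2)*n - 528*n - 1008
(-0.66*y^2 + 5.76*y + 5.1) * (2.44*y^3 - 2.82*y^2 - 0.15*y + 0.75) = -1.6104*y^5 + 15.9156*y^4 - 3.7002*y^3 - 15.741*y^2 + 3.555*y + 3.825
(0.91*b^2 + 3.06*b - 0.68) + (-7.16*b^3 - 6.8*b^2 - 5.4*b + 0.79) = -7.16*b^3 - 5.89*b^2 - 2.34*b + 0.11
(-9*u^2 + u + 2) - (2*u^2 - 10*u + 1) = -11*u^2 + 11*u + 1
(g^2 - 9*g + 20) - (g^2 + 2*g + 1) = 19 - 11*g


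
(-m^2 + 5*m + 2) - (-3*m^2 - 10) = 2*m^2 + 5*m + 12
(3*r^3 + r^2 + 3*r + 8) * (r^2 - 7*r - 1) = 3*r^5 - 20*r^4 - 7*r^3 - 14*r^2 - 59*r - 8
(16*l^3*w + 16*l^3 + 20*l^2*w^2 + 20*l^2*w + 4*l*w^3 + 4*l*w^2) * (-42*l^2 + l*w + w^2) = -672*l^5*w - 672*l^5 - 824*l^4*w^2 - 824*l^4*w - 132*l^3*w^3 - 132*l^3*w^2 + 24*l^2*w^4 + 24*l^2*w^3 + 4*l*w^5 + 4*l*w^4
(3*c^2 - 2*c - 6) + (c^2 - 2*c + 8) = 4*c^2 - 4*c + 2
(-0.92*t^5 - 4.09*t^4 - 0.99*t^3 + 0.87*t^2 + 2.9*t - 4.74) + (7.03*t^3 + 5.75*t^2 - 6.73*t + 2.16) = -0.92*t^5 - 4.09*t^4 + 6.04*t^3 + 6.62*t^2 - 3.83*t - 2.58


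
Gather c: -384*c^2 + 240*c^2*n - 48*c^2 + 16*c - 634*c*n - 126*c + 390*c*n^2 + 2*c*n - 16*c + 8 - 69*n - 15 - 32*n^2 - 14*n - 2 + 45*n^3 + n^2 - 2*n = c^2*(240*n - 432) + c*(390*n^2 - 632*n - 126) + 45*n^3 - 31*n^2 - 85*n - 9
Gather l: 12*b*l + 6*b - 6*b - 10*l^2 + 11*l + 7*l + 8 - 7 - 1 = -10*l^2 + l*(12*b + 18)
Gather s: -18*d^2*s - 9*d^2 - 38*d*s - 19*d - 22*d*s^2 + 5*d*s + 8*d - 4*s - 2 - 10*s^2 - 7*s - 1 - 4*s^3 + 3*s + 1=-9*d^2 - 11*d - 4*s^3 + s^2*(-22*d - 10) + s*(-18*d^2 - 33*d - 8) - 2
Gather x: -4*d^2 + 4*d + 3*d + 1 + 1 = -4*d^2 + 7*d + 2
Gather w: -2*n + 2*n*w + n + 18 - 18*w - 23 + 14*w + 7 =-n + w*(2*n - 4) + 2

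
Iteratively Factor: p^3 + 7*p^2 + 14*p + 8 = (p + 1)*(p^2 + 6*p + 8) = (p + 1)*(p + 2)*(p + 4)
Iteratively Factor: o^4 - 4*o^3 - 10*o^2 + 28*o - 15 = (o + 3)*(o^3 - 7*o^2 + 11*o - 5) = (o - 1)*(o + 3)*(o^2 - 6*o + 5) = (o - 5)*(o - 1)*(o + 3)*(o - 1)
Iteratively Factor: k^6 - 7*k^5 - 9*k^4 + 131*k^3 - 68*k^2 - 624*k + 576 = (k + 3)*(k^5 - 10*k^4 + 21*k^3 + 68*k^2 - 272*k + 192) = (k - 1)*(k + 3)*(k^4 - 9*k^3 + 12*k^2 + 80*k - 192) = (k - 4)*(k - 1)*(k + 3)*(k^3 - 5*k^2 - 8*k + 48) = (k - 4)*(k - 1)*(k + 3)^2*(k^2 - 8*k + 16) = (k - 4)^2*(k - 1)*(k + 3)^2*(k - 4)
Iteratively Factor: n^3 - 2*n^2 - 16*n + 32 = (n - 4)*(n^2 + 2*n - 8) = (n - 4)*(n + 4)*(n - 2)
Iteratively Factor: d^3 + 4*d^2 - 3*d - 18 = (d - 2)*(d^2 + 6*d + 9) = (d - 2)*(d + 3)*(d + 3)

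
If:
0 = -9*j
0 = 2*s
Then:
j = 0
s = 0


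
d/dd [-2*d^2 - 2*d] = -4*d - 2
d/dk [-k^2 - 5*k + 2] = -2*k - 5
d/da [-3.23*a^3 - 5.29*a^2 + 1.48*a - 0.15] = -9.69*a^2 - 10.58*a + 1.48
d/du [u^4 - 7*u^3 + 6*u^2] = u*(4*u^2 - 21*u + 12)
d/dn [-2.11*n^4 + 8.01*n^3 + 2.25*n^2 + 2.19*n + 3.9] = -8.44*n^3 + 24.03*n^2 + 4.5*n + 2.19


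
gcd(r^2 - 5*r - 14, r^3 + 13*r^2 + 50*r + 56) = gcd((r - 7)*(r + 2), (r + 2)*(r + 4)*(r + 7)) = r + 2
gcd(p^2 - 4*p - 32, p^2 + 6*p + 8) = p + 4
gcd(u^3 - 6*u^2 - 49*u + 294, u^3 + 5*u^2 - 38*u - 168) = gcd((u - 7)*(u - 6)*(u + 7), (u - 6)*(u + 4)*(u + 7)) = u^2 + u - 42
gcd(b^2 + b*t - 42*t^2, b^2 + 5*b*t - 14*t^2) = b + 7*t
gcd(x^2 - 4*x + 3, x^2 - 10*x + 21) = x - 3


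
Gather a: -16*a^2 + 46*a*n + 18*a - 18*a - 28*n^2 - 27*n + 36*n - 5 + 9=-16*a^2 + 46*a*n - 28*n^2 + 9*n + 4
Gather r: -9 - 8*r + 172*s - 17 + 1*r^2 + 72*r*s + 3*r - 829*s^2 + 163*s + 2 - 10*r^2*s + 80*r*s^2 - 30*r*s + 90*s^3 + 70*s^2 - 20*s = r^2*(1 - 10*s) + r*(80*s^2 + 42*s - 5) + 90*s^3 - 759*s^2 + 315*s - 24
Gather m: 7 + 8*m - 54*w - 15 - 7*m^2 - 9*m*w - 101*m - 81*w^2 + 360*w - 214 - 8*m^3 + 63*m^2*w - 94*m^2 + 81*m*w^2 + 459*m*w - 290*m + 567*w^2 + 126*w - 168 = -8*m^3 + m^2*(63*w - 101) + m*(81*w^2 + 450*w - 383) + 486*w^2 + 432*w - 390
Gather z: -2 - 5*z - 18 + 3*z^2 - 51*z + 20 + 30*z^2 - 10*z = 33*z^2 - 66*z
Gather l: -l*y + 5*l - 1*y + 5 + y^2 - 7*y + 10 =l*(5 - y) + y^2 - 8*y + 15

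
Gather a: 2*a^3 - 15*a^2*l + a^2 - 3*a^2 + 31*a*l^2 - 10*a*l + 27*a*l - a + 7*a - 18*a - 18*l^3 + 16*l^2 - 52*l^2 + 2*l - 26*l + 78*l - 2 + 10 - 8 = 2*a^3 + a^2*(-15*l - 2) + a*(31*l^2 + 17*l - 12) - 18*l^3 - 36*l^2 + 54*l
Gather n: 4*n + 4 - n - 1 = 3*n + 3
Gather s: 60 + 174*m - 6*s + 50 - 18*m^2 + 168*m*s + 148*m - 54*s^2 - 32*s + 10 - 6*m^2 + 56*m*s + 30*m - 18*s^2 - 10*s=-24*m^2 + 352*m - 72*s^2 + s*(224*m - 48) + 120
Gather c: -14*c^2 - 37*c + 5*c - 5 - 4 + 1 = -14*c^2 - 32*c - 8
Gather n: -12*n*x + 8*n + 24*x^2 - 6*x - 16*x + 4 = n*(8 - 12*x) + 24*x^2 - 22*x + 4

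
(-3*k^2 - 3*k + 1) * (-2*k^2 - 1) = 6*k^4 + 6*k^3 + k^2 + 3*k - 1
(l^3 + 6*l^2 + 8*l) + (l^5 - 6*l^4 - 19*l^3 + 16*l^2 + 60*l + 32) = l^5 - 6*l^4 - 18*l^3 + 22*l^2 + 68*l + 32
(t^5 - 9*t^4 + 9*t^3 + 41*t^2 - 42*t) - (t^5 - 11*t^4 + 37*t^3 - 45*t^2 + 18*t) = 2*t^4 - 28*t^3 + 86*t^2 - 60*t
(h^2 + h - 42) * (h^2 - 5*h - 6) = h^4 - 4*h^3 - 53*h^2 + 204*h + 252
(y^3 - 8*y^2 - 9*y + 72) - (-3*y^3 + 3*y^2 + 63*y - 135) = 4*y^3 - 11*y^2 - 72*y + 207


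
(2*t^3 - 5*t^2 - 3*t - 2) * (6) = 12*t^3 - 30*t^2 - 18*t - 12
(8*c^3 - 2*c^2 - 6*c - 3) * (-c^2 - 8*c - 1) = -8*c^5 - 62*c^4 + 14*c^3 + 53*c^2 + 30*c + 3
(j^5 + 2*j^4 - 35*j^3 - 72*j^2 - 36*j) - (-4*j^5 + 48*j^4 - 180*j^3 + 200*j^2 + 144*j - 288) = 5*j^5 - 46*j^4 + 145*j^3 - 272*j^2 - 180*j + 288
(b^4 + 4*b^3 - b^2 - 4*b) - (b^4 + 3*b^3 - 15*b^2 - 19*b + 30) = b^3 + 14*b^2 + 15*b - 30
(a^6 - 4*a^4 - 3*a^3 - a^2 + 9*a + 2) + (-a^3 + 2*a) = a^6 - 4*a^4 - 4*a^3 - a^2 + 11*a + 2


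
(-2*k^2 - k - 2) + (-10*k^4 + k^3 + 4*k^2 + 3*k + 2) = -10*k^4 + k^3 + 2*k^2 + 2*k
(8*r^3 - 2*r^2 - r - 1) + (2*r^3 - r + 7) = 10*r^3 - 2*r^2 - 2*r + 6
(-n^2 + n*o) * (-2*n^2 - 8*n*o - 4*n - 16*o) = 2*n^4 + 6*n^3*o + 4*n^3 - 8*n^2*o^2 + 12*n^2*o - 16*n*o^2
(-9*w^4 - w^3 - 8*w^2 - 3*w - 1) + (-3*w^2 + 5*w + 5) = -9*w^4 - w^3 - 11*w^2 + 2*w + 4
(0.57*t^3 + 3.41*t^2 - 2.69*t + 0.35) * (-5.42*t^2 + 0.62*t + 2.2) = -3.0894*t^5 - 18.1288*t^4 + 17.948*t^3 + 3.9372*t^2 - 5.701*t + 0.77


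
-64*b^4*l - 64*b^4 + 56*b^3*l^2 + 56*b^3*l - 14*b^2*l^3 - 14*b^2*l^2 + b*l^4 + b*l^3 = (-8*b + l)*(-4*b + l)*(-2*b + l)*(b*l + b)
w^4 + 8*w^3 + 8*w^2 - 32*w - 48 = (w - 2)*(w + 2)^2*(w + 6)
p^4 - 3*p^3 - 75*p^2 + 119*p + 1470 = (p - 7)^2*(p + 5)*(p + 6)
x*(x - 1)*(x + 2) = x^3 + x^2 - 2*x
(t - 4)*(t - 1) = t^2 - 5*t + 4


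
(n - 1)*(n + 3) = n^2 + 2*n - 3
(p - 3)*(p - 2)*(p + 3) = p^3 - 2*p^2 - 9*p + 18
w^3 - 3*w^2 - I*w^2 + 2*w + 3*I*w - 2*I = (w - 2)*(w - 1)*(w - I)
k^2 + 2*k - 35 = (k - 5)*(k + 7)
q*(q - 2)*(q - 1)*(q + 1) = q^4 - 2*q^3 - q^2 + 2*q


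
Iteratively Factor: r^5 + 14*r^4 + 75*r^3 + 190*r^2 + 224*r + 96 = (r + 3)*(r^4 + 11*r^3 + 42*r^2 + 64*r + 32) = (r + 2)*(r + 3)*(r^3 + 9*r^2 + 24*r + 16) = (r + 1)*(r + 2)*(r + 3)*(r^2 + 8*r + 16) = (r + 1)*(r + 2)*(r + 3)*(r + 4)*(r + 4)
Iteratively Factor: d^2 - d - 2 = (d + 1)*(d - 2)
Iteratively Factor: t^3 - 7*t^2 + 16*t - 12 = (t - 3)*(t^2 - 4*t + 4) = (t - 3)*(t - 2)*(t - 2)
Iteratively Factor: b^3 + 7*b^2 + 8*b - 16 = (b - 1)*(b^2 + 8*b + 16) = (b - 1)*(b + 4)*(b + 4)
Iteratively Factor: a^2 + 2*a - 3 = (a - 1)*(a + 3)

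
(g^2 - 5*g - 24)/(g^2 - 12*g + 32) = (g + 3)/(g - 4)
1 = 1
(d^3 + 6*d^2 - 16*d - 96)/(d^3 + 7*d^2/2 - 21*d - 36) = 2*(d + 4)/(2*d + 3)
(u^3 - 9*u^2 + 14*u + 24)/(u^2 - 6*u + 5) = (u^3 - 9*u^2 + 14*u + 24)/(u^2 - 6*u + 5)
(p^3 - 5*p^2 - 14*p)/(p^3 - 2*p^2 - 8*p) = (p - 7)/(p - 4)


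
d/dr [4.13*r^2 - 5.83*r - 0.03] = 8.26*r - 5.83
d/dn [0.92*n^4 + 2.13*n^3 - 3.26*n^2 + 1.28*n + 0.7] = 3.68*n^3 + 6.39*n^2 - 6.52*n + 1.28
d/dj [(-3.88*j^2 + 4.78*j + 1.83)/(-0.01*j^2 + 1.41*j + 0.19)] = (-5.423*j^2 - 1.4378*j - 1.6721)/(0.0001*j^4 - 0.0282*j^3 + 1.9843*j^2 + 0.5358*j + 0.0361)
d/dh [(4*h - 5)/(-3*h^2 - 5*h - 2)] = 3*(4*h^2 - 10*h - 11)/(9*h^4 + 30*h^3 + 37*h^2 + 20*h + 4)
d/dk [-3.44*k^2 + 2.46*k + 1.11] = 2.46 - 6.88*k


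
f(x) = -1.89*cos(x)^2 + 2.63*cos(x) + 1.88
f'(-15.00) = 3.58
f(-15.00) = -1.21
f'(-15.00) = 3.58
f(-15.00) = -1.21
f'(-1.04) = 0.62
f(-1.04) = 2.73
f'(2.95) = -1.21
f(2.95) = -2.52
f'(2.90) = -1.51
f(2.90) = -2.46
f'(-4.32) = -3.77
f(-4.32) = 0.60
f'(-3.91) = -3.72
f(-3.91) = -0.99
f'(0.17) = 0.19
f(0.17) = 2.64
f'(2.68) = -2.68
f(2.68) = -1.99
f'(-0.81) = 0.02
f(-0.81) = 2.79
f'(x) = 3.78*sin(x)*cos(x) - 2.63*sin(x)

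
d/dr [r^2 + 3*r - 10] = 2*r + 3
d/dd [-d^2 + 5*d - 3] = 5 - 2*d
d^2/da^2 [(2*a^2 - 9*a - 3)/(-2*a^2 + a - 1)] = 8*(8*a^3 + 12*a^2 - 18*a + 1)/(8*a^6 - 12*a^5 + 18*a^4 - 13*a^3 + 9*a^2 - 3*a + 1)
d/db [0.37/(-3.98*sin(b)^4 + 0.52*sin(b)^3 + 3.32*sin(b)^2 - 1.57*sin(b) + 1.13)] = (5.8904*sin(b)^3 - 0.5772*sin(b)^2 - 2.4568*sin(b) + 0.5809)*cos(b)/(-3.98*sin(b)^4 + 0.52*sin(b)^3 + 3.32*sin(b)^2 - 1.57*sin(b) + 1.13)^2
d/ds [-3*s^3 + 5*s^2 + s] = -9*s^2 + 10*s + 1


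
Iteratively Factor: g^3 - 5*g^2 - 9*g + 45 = (g - 5)*(g^2 - 9) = (g - 5)*(g + 3)*(g - 3)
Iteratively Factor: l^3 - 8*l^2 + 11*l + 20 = (l + 1)*(l^2 - 9*l + 20) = (l - 4)*(l + 1)*(l - 5)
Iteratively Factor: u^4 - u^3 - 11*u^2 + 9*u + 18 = (u + 3)*(u^3 - 4*u^2 + u + 6) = (u - 3)*(u + 3)*(u^2 - u - 2) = (u - 3)*(u + 1)*(u + 3)*(u - 2)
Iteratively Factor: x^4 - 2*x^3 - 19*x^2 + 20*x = (x + 4)*(x^3 - 6*x^2 + 5*x) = (x - 5)*(x + 4)*(x^2 - x) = x*(x - 5)*(x + 4)*(x - 1)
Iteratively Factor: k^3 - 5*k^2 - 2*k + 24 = (k - 4)*(k^2 - k - 6) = (k - 4)*(k + 2)*(k - 3)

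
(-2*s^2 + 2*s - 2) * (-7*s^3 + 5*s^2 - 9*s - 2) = 14*s^5 - 24*s^4 + 42*s^3 - 24*s^2 + 14*s + 4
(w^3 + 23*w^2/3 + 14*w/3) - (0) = w^3 + 23*w^2/3 + 14*w/3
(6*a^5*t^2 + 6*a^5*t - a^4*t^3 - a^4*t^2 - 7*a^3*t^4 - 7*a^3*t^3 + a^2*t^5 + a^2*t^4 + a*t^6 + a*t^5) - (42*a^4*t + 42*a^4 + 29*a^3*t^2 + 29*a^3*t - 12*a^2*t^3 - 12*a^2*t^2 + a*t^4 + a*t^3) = 6*a^5*t^2 + 6*a^5*t - a^4*t^3 - a^4*t^2 - 42*a^4*t - 42*a^4 - 7*a^3*t^4 - 7*a^3*t^3 - 29*a^3*t^2 - 29*a^3*t + a^2*t^5 + a^2*t^4 + 12*a^2*t^3 + 12*a^2*t^2 + a*t^6 + a*t^5 - a*t^4 - a*t^3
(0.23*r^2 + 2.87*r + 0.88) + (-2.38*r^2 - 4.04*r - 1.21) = -2.15*r^2 - 1.17*r - 0.33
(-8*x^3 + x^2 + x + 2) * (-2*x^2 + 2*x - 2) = 16*x^5 - 18*x^4 + 16*x^3 - 4*x^2 + 2*x - 4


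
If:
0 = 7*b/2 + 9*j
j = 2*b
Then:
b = 0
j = 0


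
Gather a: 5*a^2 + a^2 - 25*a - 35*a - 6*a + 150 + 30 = 6*a^2 - 66*a + 180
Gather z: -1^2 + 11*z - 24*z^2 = -24*z^2 + 11*z - 1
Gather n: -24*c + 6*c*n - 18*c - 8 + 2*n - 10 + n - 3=-42*c + n*(6*c + 3) - 21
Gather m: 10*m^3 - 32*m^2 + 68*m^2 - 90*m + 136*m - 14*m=10*m^3 + 36*m^2 + 32*m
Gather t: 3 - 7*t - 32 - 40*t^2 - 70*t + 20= -40*t^2 - 77*t - 9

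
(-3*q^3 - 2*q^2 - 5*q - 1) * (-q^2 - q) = 3*q^5 + 5*q^4 + 7*q^3 + 6*q^2 + q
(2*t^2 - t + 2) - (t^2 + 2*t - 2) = t^2 - 3*t + 4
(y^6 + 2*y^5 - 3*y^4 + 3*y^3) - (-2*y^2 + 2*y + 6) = y^6 + 2*y^5 - 3*y^4 + 3*y^3 + 2*y^2 - 2*y - 6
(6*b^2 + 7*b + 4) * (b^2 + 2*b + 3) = 6*b^4 + 19*b^3 + 36*b^2 + 29*b + 12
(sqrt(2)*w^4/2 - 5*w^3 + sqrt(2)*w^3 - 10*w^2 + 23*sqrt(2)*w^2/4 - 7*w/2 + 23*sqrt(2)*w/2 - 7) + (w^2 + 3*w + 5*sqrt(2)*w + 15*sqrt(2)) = sqrt(2)*w^4/2 - 5*w^3 + sqrt(2)*w^3 - 9*w^2 + 23*sqrt(2)*w^2/4 - w/2 + 33*sqrt(2)*w/2 - 7 + 15*sqrt(2)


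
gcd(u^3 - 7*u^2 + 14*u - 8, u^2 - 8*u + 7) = u - 1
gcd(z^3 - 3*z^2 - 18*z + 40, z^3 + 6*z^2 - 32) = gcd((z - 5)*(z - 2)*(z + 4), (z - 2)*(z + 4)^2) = z^2 + 2*z - 8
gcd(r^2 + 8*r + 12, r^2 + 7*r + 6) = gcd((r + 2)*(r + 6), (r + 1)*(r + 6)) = r + 6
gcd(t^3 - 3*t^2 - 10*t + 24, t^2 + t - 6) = t^2 + t - 6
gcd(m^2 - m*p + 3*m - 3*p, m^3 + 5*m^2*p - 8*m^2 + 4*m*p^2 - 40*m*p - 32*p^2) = 1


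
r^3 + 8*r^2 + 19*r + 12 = (r + 1)*(r + 3)*(r + 4)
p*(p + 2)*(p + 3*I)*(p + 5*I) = p^4 + 2*p^3 + 8*I*p^3 - 15*p^2 + 16*I*p^2 - 30*p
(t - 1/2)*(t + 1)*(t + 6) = t^3 + 13*t^2/2 + 5*t/2 - 3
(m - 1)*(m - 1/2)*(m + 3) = m^3 + 3*m^2/2 - 4*m + 3/2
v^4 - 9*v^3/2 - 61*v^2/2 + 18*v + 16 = (v - 8)*(v - 1)*(v + 1/2)*(v + 4)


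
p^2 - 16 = (p - 4)*(p + 4)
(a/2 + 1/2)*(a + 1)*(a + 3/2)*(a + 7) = a^4/2 + 21*a^3/4 + 57*a^2/4 + 59*a/4 + 21/4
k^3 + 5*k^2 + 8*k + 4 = (k + 1)*(k + 2)^2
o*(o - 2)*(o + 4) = o^3 + 2*o^2 - 8*o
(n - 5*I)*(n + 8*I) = n^2 + 3*I*n + 40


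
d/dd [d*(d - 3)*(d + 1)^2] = 4*d^3 - 3*d^2 - 10*d - 3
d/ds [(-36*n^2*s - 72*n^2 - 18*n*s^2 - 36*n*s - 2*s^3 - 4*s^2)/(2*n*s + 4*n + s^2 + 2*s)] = 2*s*(-4*n - s)/(4*n^2 + 4*n*s + s^2)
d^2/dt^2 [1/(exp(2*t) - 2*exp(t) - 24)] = 2*((1 - 2*exp(t))*(-exp(2*t) + 2*exp(t) + 24) - 4*(1 - exp(t))^2*exp(t))*exp(t)/(-exp(2*t) + 2*exp(t) + 24)^3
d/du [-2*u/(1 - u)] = -2/(u - 1)^2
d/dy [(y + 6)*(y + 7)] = 2*y + 13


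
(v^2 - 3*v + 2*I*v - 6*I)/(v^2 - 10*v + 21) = (v + 2*I)/(v - 7)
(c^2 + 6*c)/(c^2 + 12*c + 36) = c/(c + 6)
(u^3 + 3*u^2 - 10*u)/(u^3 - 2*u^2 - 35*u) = (u - 2)/(u - 7)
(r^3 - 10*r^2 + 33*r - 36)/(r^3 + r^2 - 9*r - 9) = (r^2 - 7*r + 12)/(r^2 + 4*r + 3)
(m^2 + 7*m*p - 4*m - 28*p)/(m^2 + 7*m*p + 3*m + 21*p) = (m - 4)/(m + 3)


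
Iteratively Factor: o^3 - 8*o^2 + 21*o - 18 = (o - 3)*(o^2 - 5*o + 6) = (o - 3)^2*(o - 2)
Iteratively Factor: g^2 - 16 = (g - 4)*(g + 4)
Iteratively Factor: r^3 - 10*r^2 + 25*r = (r)*(r^2 - 10*r + 25) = r*(r - 5)*(r - 5)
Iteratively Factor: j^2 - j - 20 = (j + 4)*(j - 5)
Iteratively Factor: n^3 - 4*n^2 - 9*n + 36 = (n + 3)*(n^2 - 7*n + 12) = (n - 3)*(n + 3)*(n - 4)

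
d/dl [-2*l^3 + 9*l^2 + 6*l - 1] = -6*l^2 + 18*l + 6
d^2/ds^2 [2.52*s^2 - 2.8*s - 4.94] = 5.04000000000000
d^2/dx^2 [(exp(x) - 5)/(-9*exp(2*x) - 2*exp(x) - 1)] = (-81*exp(4*x) + 1638*exp(3*x) + 324*exp(2*x) - 158*exp(x) - 11)*exp(x)/(729*exp(6*x) + 486*exp(5*x) + 351*exp(4*x) + 116*exp(3*x) + 39*exp(2*x) + 6*exp(x) + 1)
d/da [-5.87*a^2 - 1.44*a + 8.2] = -11.74*a - 1.44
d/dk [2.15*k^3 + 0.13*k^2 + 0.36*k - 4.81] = 6.45*k^2 + 0.26*k + 0.36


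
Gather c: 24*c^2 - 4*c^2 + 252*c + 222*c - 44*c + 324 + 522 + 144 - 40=20*c^2 + 430*c + 950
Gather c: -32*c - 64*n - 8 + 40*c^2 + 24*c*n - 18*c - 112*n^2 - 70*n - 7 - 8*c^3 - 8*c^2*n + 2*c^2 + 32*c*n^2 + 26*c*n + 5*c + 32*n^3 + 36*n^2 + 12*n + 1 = -8*c^3 + c^2*(42 - 8*n) + c*(32*n^2 + 50*n - 45) + 32*n^3 - 76*n^2 - 122*n - 14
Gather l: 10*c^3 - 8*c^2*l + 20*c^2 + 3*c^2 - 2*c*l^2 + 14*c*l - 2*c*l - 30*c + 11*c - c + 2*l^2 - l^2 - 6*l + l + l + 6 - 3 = 10*c^3 + 23*c^2 - 20*c + l^2*(1 - 2*c) + l*(-8*c^2 + 12*c - 4) + 3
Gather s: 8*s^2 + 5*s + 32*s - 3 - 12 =8*s^2 + 37*s - 15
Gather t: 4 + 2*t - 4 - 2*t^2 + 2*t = -2*t^2 + 4*t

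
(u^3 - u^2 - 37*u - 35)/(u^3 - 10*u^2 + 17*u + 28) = (u + 5)/(u - 4)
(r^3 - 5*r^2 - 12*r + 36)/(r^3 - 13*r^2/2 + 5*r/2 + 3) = 2*(r^2 + r - 6)/(2*r^2 - r - 1)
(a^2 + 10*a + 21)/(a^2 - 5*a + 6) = (a^2 + 10*a + 21)/(a^2 - 5*a + 6)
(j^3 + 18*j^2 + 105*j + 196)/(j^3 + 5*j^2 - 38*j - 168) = (j + 7)/(j - 6)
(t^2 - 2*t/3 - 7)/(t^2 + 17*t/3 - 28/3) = (3*t^2 - 2*t - 21)/(3*t^2 + 17*t - 28)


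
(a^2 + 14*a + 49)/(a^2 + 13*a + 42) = (a + 7)/(a + 6)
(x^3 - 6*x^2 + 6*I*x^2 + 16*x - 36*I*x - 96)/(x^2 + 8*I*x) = x - 6 - 2*I + 12*I/x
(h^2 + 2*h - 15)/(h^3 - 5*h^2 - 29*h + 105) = 1/(h - 7)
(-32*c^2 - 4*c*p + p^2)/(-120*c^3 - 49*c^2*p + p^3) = (4*c + p)/(15*c^2 + 8*c*p + p^2)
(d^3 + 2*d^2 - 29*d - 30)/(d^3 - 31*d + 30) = (d + 1)/(d - 1)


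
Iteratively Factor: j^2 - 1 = (j - 1)*(j + 1)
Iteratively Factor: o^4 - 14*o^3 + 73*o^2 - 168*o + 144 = (o - 3)*(o^3 - 11*o^2 + 40*o - 48) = (o - 4)*(o - 3)*(o^2 - 7*o + 12) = (o - 4)^2*(o - 3)*(o - 3)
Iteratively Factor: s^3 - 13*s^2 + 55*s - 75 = (s - 3)*(s^2 - 10*s + 25) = (s - 5)*(s - 3)*(s - 5)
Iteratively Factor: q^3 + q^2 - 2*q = (q + 2)*(q^2 - q) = (q - 1)*(q + 2)*(q)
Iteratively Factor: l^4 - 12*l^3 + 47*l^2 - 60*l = (l - 3)*(l^3 - 9*l^2 + 20*l) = (l - 5)*(l - 3)*(l^2 - 4*l) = l*(l - 5)*(l - 3)*(l - 4)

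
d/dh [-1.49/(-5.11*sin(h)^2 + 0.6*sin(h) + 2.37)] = (0.894 - 15.2278*sin(h))*cos(h)/(-5.11*sin(h)^2 + 0.6*sin(h) + 2.37)^2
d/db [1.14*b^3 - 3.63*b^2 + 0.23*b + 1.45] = 3.42*b^2 - 7.26*b + 0.23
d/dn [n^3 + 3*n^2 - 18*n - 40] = 3*n^2 + 6*n - 18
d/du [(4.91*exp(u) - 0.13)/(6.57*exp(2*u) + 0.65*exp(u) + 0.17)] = (-32.2587*exp(2*u) + 1.7082*exp(u) + 0.9192)*exp(u)/(43.1649*exp(4*u) + 8.541*exp(3*u) + 2.6563*exp(2*u) + 0.221*exp(u) + 0.0289)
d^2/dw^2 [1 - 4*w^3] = -24*w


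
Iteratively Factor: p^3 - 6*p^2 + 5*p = (p - 5)*(p^2 - p) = p*(p - 5)*(p - 1)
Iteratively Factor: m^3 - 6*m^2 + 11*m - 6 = (m - 2)*(m^2 - 4*m + 3) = (m - 3)*(m - 2)*(m - 1)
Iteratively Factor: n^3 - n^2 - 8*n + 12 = (n - 2)*(n^2 + n - 6) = (n - 2)*(n + 3)*(n - 2)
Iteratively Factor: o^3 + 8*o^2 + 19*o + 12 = (o + 3)*(o^2 + 5*o + 4) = (o + 1)*(o + 3)*(o + 4)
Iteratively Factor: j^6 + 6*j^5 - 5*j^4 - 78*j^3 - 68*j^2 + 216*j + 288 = (j + 3)*(j^5 + 3*j^4 - 14*j^3 - 36*j^2 + 40*j + 96) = (j - 2)*(j + 3)*(j^4 + 5*j^3 - 4*j^2 - 44*j - 48) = (j - 2)*(j + 2)*(j + 3)*(j^3 + 3*j^2 - 10*j - 24) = (j - 3)*(j - 2)*(j + 2)*(j + 3)*(j^2 + 6*j + 8) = (j - 3)*(j - 2)*(j + 2)*(j + 3)*(j + 4)*(j + 2)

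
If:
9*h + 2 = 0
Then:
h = -2/9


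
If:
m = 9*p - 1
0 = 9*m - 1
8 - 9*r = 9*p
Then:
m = 1/9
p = 10/81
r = 62/81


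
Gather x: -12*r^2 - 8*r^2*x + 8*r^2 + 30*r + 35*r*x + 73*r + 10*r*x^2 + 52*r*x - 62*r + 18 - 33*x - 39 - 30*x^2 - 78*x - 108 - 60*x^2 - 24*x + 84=-4*r^2 + 41*r + x^2*(10*r - 90) + x*(-8*r^2 + 87*r - 135) - 45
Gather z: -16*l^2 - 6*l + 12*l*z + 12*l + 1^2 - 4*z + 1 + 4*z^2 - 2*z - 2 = -16*l^2 + 6*l + 4*z^2 + z*(12*l - 6)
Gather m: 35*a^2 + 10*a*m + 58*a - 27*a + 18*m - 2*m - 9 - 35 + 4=35*a^2 + 31*a + m*(10*a + 16) - 40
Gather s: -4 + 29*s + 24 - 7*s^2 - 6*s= -7*s^2 + 23*s + 20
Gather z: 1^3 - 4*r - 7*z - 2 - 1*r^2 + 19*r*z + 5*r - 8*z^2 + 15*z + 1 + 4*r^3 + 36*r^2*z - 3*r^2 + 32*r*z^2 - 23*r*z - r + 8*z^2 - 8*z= 4*r^3 - 4*r^2 + 32*r*z^2 + z*(36*r^2 - 4*r)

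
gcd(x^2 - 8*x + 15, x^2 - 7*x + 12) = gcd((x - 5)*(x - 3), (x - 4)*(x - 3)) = x - 3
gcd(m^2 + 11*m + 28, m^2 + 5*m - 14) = m + 7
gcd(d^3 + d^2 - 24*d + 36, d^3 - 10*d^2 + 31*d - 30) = d^2 - 5*d + 6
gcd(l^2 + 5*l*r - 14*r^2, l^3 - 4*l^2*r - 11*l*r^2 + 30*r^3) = -l + 2*r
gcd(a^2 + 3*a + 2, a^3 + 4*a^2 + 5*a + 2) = a^2 + 3*a + 2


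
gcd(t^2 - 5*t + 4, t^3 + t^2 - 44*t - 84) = 1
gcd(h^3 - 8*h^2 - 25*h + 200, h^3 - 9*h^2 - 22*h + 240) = h^2 - 3*h - 40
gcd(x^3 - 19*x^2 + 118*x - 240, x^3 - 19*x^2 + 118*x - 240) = x^3 - 19*x^2 + 118*x - 240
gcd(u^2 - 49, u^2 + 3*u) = 1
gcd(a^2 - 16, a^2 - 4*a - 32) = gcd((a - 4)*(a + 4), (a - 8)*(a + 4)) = a + 4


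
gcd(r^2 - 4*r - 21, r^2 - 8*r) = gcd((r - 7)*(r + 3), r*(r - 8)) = 1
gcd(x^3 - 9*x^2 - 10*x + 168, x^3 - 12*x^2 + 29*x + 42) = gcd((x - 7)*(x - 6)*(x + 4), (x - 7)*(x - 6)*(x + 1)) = x^2 - 13*x + 42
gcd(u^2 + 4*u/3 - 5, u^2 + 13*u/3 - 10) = u - 5/3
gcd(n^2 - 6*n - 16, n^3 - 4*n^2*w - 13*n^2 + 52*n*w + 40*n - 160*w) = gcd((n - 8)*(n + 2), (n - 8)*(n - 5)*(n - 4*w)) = n - 8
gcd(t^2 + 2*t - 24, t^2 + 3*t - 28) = t - 4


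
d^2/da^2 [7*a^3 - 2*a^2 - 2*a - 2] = 42*a - 4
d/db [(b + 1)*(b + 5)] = 2*b + 6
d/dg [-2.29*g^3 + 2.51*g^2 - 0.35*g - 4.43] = -6.87*g^2 + 5.02*g - 0.35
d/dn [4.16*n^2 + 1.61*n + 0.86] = 8.32*n + 1.61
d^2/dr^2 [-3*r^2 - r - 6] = -6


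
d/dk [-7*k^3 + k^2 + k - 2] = -21*k^2 + 2*k + 1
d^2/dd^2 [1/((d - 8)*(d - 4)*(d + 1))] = 2*(6*d^4 - 88*d^3 + 423*d^2 - 756*d + 752)/(d^9 - 33*d^8 + 423*d^7 - 2555*d^6 + 6348*d^5 + 2256*d^4 - 31168*d^3 + 4608*d^2 + 61440*d + 32768)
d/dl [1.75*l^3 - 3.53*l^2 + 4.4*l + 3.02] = 5.25*l^2 - 7.06*l + 4.4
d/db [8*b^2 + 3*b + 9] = 16*b + 3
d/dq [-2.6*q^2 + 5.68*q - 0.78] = 5.68 - 5.2*q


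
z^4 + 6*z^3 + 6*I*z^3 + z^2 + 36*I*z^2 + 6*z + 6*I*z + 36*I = (z + 6)*(z - I)*(z + I)*(z + 6*I)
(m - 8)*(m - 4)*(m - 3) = m^3 - 15*m^2 + 68*m - 96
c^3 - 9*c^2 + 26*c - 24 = (c - 4)*(c - 3)*(c - 2)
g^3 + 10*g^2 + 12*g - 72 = (g - 2)*(g + 6)^2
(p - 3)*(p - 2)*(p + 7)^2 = p^4 + 9*p^3 - 15*p^2 - 161*p + 294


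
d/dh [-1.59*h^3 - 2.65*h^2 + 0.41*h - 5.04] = -4.77*h^2 - 5.3*h + 0.41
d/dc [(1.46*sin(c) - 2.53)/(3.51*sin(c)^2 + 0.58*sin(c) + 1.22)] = (-5.1246*sin(c)^2 + 17.7606*sin(c) + 3.2486)*cos(c)/(12.3201*sin(c)^4 + 4.0716*sin(c)^3 + 8.9008*sin(c)^2 + 1.4152*sin(c) + 1.4884)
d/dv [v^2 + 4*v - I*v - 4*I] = 2*v + 4 - I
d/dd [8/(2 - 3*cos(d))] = -24*sin(d)/(3*cos(d) - 2)^2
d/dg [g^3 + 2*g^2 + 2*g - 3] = 3*g^2 + 4*g + 2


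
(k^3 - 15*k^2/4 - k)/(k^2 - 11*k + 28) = k*(4*k + 1)/(4*(k - 7))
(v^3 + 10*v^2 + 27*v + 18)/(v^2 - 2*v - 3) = (v^2 + 9*v + 18)/(v - 3)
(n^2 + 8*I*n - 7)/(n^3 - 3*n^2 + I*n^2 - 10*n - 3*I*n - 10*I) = (n + 7*I)/(n^2 - 3*n - 10)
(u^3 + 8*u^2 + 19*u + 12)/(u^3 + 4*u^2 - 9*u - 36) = (u + 1)/(u - 3)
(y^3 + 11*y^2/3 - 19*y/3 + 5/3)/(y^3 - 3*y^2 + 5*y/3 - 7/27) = 9*(y^2 + 4*y - 5)/(9*y^2 - 24*y + 7)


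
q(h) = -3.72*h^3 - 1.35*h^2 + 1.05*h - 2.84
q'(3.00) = -107.49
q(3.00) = -112.28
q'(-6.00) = -384.51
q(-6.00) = 745.78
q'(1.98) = -48.05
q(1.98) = -34.93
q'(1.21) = -18.56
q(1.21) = -10.14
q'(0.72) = -6.68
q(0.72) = -4.17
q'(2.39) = -69.15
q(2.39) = -58.83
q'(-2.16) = -45.19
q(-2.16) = 26.08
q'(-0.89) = -5.39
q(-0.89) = -2.22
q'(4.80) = -269.04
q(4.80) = -440.31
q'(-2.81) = -79.48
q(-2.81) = 66.09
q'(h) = -11.16*h^2 - 2.7*h + 1.05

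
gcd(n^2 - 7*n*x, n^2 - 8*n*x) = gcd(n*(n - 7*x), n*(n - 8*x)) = n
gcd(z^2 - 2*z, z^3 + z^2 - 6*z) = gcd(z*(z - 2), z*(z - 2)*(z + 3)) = z^2 - 2*z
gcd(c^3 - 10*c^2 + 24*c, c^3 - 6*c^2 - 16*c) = c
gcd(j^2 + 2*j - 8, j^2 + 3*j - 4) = j + 4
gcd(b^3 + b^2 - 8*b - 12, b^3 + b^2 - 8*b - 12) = b^3 + b^2 - 8*b - 12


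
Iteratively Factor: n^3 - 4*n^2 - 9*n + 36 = (n - 3)*(n^2 - n - 12) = (n - 4)*(n - 3)*(n + 3)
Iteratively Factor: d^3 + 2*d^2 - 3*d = (d)*(d^2 + 2*d - 3) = d*(d + 3)*(d - 1)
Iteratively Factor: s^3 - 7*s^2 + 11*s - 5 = (s - 5)*(s^2 - 2*s + 1) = (s - 5)*(s - 1)*(s - 1)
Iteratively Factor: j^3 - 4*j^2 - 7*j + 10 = (j + 2)*(j^2 - 6*j + 5) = (j - 1)*(j + 2)*(j - 5)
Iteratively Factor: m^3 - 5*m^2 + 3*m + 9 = (m + 1)*(m^2 - 6*m + 9) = (m - 3)*(m + 1)*(m - 3)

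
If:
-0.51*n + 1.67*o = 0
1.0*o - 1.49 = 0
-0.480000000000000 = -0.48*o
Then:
No Solution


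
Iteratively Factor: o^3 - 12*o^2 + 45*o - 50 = (o - 5)*(o^2 - 7*o + 10) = (o - 5)^2*(o - 2)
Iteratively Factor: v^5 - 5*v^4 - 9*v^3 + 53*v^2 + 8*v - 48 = (v - 4)*(v^4 - v^3 - 13*v^2 + v + 12) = (v - 4)*(v + 3)*(v^3 - 4*v^2 - v + 4) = (v - 4)^2*(v + 3)*(v^2 - 1) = (v - 4)^2*(v - 1)*(v + 3)*(v + 1)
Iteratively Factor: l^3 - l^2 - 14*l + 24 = (l + 4)*(l^2 - 5*l + 6) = (l - 2)*(l + 4)*(l - 3)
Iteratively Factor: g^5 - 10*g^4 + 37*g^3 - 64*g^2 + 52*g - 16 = (g - 1)*(g^4 - 9*g^3 + 28*g^2 - 36*g + 16) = (g - 2)*(g - 1)*(g^3 - 7*g^2 + 14*g - 8) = (g - 2)*(g - 1)^2*(g^2 - 6*g + 8) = (g - 2)^2*(g - 1)^2*(g - 4)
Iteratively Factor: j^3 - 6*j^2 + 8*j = (j - 2)*(j^2 - 4*j) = j*(j - 2)*(j - 4)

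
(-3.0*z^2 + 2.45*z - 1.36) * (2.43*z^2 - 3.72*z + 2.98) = -7.29*z^4 + 17.1135*z^3 - 21.3588*z^2 + 12.3602*z - 4.0528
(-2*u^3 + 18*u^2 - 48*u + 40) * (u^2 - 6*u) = -2*u^5 + 30*u^4 - 156*u^3 + 328*u^2 - 240*u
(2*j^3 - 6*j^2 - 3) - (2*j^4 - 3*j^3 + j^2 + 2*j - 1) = -2*j^4 + 5*j^3 - 7*j^2 - 2*j - 2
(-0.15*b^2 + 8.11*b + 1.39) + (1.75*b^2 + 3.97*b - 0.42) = 1.6*b^2 + 12.08*b + 0.97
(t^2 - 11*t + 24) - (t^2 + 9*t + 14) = 10 - 20*t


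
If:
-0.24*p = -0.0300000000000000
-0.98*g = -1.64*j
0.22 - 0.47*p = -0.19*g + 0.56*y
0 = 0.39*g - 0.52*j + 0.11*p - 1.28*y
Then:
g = -1.00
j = -0.60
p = 0.12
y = -0.05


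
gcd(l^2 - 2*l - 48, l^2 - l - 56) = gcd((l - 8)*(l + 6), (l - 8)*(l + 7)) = l - 8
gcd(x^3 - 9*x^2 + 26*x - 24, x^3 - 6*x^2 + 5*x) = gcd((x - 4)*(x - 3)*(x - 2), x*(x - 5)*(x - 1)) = 1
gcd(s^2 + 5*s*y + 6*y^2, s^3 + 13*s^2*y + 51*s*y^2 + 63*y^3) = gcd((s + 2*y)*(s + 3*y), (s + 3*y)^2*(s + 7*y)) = s + 3*y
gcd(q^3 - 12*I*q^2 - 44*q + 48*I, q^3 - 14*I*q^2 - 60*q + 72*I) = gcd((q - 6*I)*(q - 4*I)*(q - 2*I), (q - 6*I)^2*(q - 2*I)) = q^2 - 8*I*q - 12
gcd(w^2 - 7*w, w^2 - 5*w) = w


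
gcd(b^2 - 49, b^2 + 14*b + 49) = b + 7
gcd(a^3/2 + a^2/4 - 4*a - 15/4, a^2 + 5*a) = 1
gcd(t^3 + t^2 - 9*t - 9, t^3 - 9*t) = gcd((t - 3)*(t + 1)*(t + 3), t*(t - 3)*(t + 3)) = t^2 - 9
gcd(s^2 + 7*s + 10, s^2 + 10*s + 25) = s + 5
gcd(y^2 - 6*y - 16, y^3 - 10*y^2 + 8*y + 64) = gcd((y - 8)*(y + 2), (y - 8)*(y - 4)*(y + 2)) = y^2 - 6*y - 16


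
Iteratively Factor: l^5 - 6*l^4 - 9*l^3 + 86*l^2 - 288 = (l - 4)*(l^4 - 2*l^3 - 17*l^2 + 18*l + 72) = (l - 4)*(l - 3)*(l^3 + l^2 - 14*l - 24) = (l - 4)*(l - 3)*(l + 3)*(l^2 - 2*l - 8) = (l - 4)^2*(l - 3)*(l + 3)*(l + 2)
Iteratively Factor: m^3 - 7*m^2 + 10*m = (m - 2)*(m^2 - 5*m) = m*(m - 2)*(m - 5)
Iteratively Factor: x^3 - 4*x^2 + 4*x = (x - 2)*(x^2 - 2*x) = x*(x - 2)*(x - 2)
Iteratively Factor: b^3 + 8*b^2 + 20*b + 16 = (b + 2)*(b^2 + 6*b + 8) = (b + 2)*(b + 4)*(b + 2)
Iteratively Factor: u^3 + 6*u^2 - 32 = (u - 2)*(u^2 + 8*u + 16) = (u - 2)*(u + 4)*(u + 4)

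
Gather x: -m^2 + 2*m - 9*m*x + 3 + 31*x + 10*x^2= -m^2 + 2*m + 10*x^2 + x*(31 - 9*m) + 3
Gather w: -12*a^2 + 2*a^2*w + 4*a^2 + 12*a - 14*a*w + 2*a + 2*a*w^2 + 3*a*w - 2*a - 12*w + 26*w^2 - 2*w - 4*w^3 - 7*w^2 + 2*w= -8*a^2 + 12*a - 4*w^3 + w^2*(2*a + 19) + w*(2*a^2 - 11*a - 12)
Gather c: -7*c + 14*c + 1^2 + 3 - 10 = 7*c - 6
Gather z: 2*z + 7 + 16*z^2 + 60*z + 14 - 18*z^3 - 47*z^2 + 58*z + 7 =-18*z^3 - 31*z^2 + 120*z + 28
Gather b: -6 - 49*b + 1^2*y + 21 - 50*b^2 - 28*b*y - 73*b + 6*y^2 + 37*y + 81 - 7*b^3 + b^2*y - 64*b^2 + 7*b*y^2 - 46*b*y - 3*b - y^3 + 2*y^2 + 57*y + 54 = -7*b^3 + b^2*(y - 114) + b*(7*y^2 - 74*y - 125) - y^3 + 8*y^2 + 95*y + 150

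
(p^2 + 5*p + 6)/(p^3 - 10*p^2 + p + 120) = (p + 2)/(p^2 - 13*p + 40)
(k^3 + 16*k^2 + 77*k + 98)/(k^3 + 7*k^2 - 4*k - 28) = (k + 7)/(k - 2)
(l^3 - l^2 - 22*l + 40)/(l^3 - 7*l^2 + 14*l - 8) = (l + 5)/(l - 1)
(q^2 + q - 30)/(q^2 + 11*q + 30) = (q - 5)/(q + 5)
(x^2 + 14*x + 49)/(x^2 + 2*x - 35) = (x + 7)/(x - 5)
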